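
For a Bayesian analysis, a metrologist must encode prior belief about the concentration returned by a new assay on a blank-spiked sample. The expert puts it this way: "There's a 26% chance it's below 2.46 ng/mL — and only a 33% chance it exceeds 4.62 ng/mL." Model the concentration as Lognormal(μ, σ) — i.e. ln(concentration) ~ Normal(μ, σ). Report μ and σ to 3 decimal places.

μ ≈ 1.274, σ ≈ 0.582

If T ~ Lognormal(μ,σ) then ln T ~ Normal(μ,σ), so the p-quantile of ln T is μ + z_p·σ.
ln(2.46) = 0.9002 and ln(4.62) = 1.53; z_{0.26} = -0.6433, z_{0.67} = 0.4399.
σ = (1.53 − 0.9002)/(0.4399 − (-0.6433)) = 0.582.
μ = 0.9002 − (-0.6433)·0.582 = 1.274.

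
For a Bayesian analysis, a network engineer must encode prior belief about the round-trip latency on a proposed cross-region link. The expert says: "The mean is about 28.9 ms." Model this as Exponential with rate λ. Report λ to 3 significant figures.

Exponential mean = 1/λ, so λ = 1/28.9 = 0.0346.

λ ≈ 0.0346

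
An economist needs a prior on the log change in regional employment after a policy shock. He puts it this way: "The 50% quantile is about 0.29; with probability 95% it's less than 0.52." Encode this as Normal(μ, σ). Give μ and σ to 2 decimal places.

μ = 0.29, σ = 0.14

For Normal(μ,σ), the p-quantile is μ + z_p·σ. Here z_{0.5} = 0, z_{0.95} = 1.645.
So 0.29 = μ + 0σ and 0.52 = μ + 1.645σ.
Subtracting: σ = (0.52 − 0.29)/(1.645 − (0)) = 0.14.
Then μ = 0.29 − (0)·0.14 = 0.29.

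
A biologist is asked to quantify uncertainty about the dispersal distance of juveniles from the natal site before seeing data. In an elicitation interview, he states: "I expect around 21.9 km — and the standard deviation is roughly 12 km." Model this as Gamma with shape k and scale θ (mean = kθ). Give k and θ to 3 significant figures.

For Gamma(k, scale θ): mean = kθ, variance = kθ², so CV = 1/√k.
CV = SD/mean = 12/21.9 = 0.5479, hence k = 1/CV² = 3.33.
Then θ = mean/k = 21.9/3.33 = 6.58.

k ≈ 3.33, θ ≈ 6.58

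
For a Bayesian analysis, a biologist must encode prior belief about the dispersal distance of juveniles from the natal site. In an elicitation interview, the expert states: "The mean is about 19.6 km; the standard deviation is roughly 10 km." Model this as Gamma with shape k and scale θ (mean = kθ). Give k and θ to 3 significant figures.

For Gamma(k, scale θ): mean = kθ, variance = kθ², so CV = 1/√k.
CV = SD/mean = 10/19.6 = 0.5102, hence k = 1/CV² = 3.84.
Then θ = mean/k = 19.6/3.84 = 5.1.

k ≈ 3.84, θ ≈ 5.1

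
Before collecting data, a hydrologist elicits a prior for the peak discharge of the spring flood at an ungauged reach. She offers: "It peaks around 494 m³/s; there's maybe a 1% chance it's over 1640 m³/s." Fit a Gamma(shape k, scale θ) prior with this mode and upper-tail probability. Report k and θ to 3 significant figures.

k ≈ 4.05, θ ≈ 162

Gamma(k,θ) with k>1 has mode (k−1)θ, so θ = 494/(k−1).
Need P(X < 1640) = 0.99 with θ tied to k this way. Start at k = 2, θ = 494: P(X<1640) ≈ 0.844.
Too low — raise k to concentrate. Iterating converges to k ≈ 4.05.
Then θ = 494/(4.05−1) ≈ 162.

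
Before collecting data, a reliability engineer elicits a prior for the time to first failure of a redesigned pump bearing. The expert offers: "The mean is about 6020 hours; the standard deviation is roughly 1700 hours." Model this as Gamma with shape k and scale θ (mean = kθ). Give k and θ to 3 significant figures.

For Gamma(k, scale θ): mean = kθ, variance = kθ², so CV = 1/√k.
CV = SD/mean = 1700/6020 = 0.2824, hence k = 1/CV² = 12.5.
Then θ = mean/k = 6020/12.5 = 480.

k ≈ 12.5, θ ≈ 480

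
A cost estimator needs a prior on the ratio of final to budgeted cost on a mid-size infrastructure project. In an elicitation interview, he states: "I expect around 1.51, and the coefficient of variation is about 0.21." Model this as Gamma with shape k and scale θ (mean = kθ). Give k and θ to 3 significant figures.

For Gamma(k, scale θ): mean = kθ, variance = kθ², so CV = 1/√k.
CV = 0.21, hence k = 1/CV² = 22.7.
Then θ = mean/k = 1.51/22.7 = 0.0666.

k ≈ 22.7, θ ≈ 0.0666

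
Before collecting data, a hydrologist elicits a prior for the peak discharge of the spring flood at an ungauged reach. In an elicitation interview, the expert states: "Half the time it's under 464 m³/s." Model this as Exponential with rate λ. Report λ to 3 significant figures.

λ ≈ 0.00149

Exponential median = ln 2 / λ, so λ = ln 2 / 464.0 = 0.00149.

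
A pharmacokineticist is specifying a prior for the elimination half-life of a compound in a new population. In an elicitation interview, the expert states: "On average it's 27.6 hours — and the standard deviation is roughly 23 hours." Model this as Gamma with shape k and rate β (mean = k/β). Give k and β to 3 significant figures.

For Gamma(k, rate β): mean = k/β, variance = k/β², so CV = 1/√k.
CV = SD/mean = 23/27.6 = 0.8333, hence k = 1/CV² = 1.44.
Then β = k/mean = 1.44/27.6 = 0.0522.

k ≈ 1.44, β ≈ 0.0522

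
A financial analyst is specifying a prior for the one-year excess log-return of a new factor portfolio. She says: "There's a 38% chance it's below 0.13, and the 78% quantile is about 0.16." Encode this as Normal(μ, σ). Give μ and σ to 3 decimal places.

The p-quantile of Normal(μ,σ) is μ + z_p·σ, with z_{0.38} = -0.3055 and z_{0.78} = 0.7722.
Eliminate σ: μ = (z₂·x₁ − z₁·x₂)/(z₂ − z₁) = (0.7722·0.13 − (-0.3055)·0.16)/1.078 = 0.139.
Then σ = (x₂ − x₁)/(z₂ − z₁) = (0.16 − 0.13)/1.078 = 0.028.

μ = 0.139, σ = 0.028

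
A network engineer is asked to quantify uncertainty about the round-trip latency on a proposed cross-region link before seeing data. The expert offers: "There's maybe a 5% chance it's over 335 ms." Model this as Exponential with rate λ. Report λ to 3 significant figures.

λ ≈ 0.00894

P(T > 335.0) = e^(−λ·335.0) = 0.05, so λ = −ln(0.05)/335.0 = 0.00894.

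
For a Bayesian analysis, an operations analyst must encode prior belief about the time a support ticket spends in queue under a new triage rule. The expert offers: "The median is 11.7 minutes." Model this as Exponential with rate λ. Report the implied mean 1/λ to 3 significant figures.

mean ≈ 16.9 minutes

Exponential median = ln 2 / λ, so λ = ln 2 / 11.7 = 0.0592.
Mean = 1/λ = 16.9 minutes.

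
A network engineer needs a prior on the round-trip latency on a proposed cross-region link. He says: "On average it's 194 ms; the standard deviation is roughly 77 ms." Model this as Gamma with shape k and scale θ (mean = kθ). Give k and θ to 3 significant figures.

k ≈ 6.35, θ ≈ 30.6

For Gamma(k, scale θ): mean = kθ, variance = kθ², so CV = 1/√k.
CV = SD/mean = 77/194 = 0.3969, hence k = 1/CV² = 6.35.
Then θ = mean/k = 194/6.35 = 30.6.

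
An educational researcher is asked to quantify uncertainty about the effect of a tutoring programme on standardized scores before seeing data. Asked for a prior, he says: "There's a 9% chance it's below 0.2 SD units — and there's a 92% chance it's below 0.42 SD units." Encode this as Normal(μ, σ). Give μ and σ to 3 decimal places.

μ = 0.307, σ = 0.080

The p-quantile of Normal(μ,σ) is μ + z_p·σ, with z_{0.09} = -1.341 and z_{0.92} = 1.405.
Eliminate σ: μ = (z₂·x₁ − z₁·x₂)/(z₂ − z₁) = (1.405·0.2 − (-1.341)·0.42)/2.746 = 0.307.
Then σ = (x₂ − x₁)/(z₂ − z₁) = (0.42 − 0.2)/2.746 = 0.080.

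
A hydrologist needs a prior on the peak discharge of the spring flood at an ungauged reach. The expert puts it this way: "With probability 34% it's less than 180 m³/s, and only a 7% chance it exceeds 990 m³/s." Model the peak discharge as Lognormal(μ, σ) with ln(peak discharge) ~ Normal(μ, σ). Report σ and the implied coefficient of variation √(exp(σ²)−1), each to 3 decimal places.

σ ≈ 0.903, CV ≈ 1.122

If T ~ Lognormal(μ,σ) then ln T ~ Normal(μ,σ), so the p-quantile of ln T is μ + z_p·σ.
ln(180) = 5.193 and ln(990) = 6.898; z_{0.34} = -0.4125, z_{0.93} = 1.476.
σ = (6.898 − 5.193)/(1.476 − (-0.4125)) = 0.903.
μ = 5.193 − (-0.4125)·0.903 = 5.565.
CV = √(exp(σ²)−1) = √(exp(0.8151)−1) = 1.122.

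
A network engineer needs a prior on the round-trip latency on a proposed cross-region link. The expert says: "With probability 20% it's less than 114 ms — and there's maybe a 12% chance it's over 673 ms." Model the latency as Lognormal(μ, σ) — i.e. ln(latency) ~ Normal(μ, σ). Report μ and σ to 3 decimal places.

μ ≈ 5.477, σ ≈ 0.880

If T ~ Lognormal(μ,σ) then ln T ~ Normal(μ,σ), so the p-quantile of ln T is μ + z_p·σ.
ln(114) = 4.736 and ln(673) = 6.512; z_{0.2} = -0.8416, z_{0.88} = 1.175.
σ = (6.512 − 4.736)/(1.175 − (-0.8416)) = 0.880.
μ = 4.736 − (-0.8416)·0.880 = 5.477.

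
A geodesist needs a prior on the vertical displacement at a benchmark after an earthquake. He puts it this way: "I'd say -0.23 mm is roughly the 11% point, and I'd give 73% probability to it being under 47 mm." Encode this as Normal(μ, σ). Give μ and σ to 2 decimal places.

For Normal(μ,σ), the p-quantile is μ + z_p·σ. Here z_{0.11} = -1.227, z_{0.73} = 0.6128.
So -0.23 = μ − 1.227σ and 47 = μ + 0.6128σ.
Subtracting: σ = (47 − -0.23)/(0.6128 − (-1.227)) = 25.68.
Then μ = -0.23 − (-1.227)·25.68 = 31.26.

μ = 31.26, σ = 25.68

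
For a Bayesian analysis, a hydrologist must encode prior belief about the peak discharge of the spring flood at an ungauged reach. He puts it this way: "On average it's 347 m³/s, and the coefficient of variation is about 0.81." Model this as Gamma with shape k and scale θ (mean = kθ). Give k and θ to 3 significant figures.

k ≈ 1.52, θ ≈ 228

For Gamma(k, scale θ): mean = kθ, variance = kθ², so CV = 1/√k.
CV = 0.81, hence k = 1/CV² = 1.52.
Then θ = mean/k = 347/1.52 = 228.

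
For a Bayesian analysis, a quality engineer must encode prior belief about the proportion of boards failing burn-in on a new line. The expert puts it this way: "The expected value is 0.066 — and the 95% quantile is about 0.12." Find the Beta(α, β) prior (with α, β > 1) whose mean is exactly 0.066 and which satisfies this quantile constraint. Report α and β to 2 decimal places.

With mean 0.066 fixed, write α = 0.066s, β = 0.934s where s = α+β.
Need P(θ < 0.12) = 0.95 under Beta(0.066s, 0.934s). Normal approximation: (q−m)/√(m(1−m)/s) ≈ z_{0.95} = 1.64, so s ≈ 0.066·0.934·(1.64)²/(0.12−0.066)² = 57.2.
At s = 57.2: P(θ<0.12) ≈ 0.933. Adjusting to match 0.95 gives s ≈ 71.33.
So α = 0.066·71.33 ≈ 4.71, β = 0.934·71.33 ≈ 66.62.

α ≈ 4.71, β ≈ 66.62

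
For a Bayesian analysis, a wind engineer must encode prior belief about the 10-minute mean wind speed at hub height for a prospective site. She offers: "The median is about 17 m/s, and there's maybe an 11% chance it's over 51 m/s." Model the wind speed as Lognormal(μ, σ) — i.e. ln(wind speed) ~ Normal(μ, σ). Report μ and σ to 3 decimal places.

If T ~ Lognormal(μ,σ) then ln T ~ Normal(μ,σ), so the p-quantile of ln T is μ + z_p·σ.
ln(17) = 2.833 and ln(51) = 3.932; z_{0.5} = 0, z_{0.89} = 1.227.
σ = (3.932 − 2.833)/(1.227 − (0)) = 0.896.
μ = 2.833 − (0)·0.896 = 2.833.

μ ≈ 2.833, σ ≈ 0.896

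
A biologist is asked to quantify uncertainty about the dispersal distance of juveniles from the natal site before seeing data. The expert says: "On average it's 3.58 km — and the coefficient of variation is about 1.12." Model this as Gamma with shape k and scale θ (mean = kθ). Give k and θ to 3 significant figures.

For Gamma(k, scale θ): mean = kθ, variance = kθ², so CV = 1/√k.
CV = 1.12, hence k = 1/CV² = 0.797.
Then θ = mean/k = 3.58/0.797 = 4.49.

k ≈ 0.797, θ ≈ 4.49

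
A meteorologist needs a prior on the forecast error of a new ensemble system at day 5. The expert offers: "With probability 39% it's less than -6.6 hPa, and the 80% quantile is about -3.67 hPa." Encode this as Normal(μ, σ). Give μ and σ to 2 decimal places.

μ = -5.87, σ = 2.61

For Normal(μ,σ), the p-quantile is μ + z_p·σ. Here z_{0.39} = -0.2793, z_{0.8} = 0.8416.
So -6.6 = μ − 0.2793σ and -3.67 = μ + 0.8416σ.
Subtracting: σ = (-3.67 − -6.6)/(0.8416 − (-0.2793)) = 2.61.
Then μ = -6.6 − (-0.2793)·2.61 = -5.87.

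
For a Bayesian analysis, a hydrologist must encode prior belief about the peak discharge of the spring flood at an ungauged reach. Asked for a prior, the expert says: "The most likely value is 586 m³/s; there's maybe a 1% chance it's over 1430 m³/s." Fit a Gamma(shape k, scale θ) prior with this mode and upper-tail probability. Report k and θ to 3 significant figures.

Gamma(k,θ) with k>1 has mode (k−1)θ, so θ = 586/(k−1).
Need P(X < 1430) = 0.99 with θ tied to k this way. Start at k = 2, θ = 586: P(X<1430) ≈ 0.700.
Too low — raise k to concentrate. Iterating converges to k ≈ 6.93.
Then θ = 586/(6.93−1) ≈ 98.8.

k ≈ 6.93, θ ≈ 98.8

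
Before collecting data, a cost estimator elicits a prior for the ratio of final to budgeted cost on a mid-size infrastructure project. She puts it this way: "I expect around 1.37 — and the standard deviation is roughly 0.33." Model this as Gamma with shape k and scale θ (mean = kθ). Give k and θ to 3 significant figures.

k ≈ 17.2, θ ≈ 0.0795

For Gamma(k, scale θ): mean = kθ, variance = kθ², so CV = 1/√k.
CV = SD/mean = 0.33/1.37 = 0.2409, hence k = 1/CV² = 17.2.
Then θ = mean/k = 1.37/17.2 = 0.0795.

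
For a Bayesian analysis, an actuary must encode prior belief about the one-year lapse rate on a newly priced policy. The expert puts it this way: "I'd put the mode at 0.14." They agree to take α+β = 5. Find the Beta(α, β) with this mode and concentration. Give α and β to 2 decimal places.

For α,β > 1 the Beta mode is (α−1)/(α+β−2). With α+β = 5, the mode is (α−1)/3.
Set (α−1)/3 = 0.14 → α = 1 + 0.14·3 = 1.42.
β = 5 − α = 3.58.

α = 1.42, β = 3.58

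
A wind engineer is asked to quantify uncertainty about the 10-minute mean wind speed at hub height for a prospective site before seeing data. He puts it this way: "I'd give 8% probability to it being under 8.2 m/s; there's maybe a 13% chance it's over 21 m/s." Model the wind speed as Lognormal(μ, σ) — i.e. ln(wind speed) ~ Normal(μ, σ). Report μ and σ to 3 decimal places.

If T ~ Lognormal(μ,σ) then ln T ~ Normal(μ,σ), so the p-quantile of ln T is μ + z_p·σ.
ln(8.2) = 2.104 and ln(21) = 3.045; z_{0.08} = -1.405, z_{0.87} = 1.126.
σ = (3.045 − 2.104)/(1.126 − (-1.405)) = 0.371.
μ = 2.104 − (-1.405)·0.371 = 2.626.

μ ≈ 2.626, σ ≈ 0.371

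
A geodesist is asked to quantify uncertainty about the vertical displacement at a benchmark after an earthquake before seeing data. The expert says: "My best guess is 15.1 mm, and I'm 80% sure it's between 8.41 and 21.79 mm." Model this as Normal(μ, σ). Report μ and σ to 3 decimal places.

μ = 15.100, σ = 5.220

A symmetric 80% interval runs μ ± z·σ with z = 1.282.
Half-width = 6.69, so σ = 6.69/1.282 = 5.220.
μ is the stated best guess, 15.100.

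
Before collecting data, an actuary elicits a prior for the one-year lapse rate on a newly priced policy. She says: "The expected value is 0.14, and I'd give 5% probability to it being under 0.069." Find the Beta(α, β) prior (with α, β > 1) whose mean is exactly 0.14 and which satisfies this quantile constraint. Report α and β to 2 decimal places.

α ≈ 7.00, β ≈ 42.97

With mean 0.14 fixed, write α = 0.14s, β = 0.86s where s = α+β.
Need P(θ < 0.069) = 0.05 under Beta(0.14s, 0.86s). Normal approximation: (q−m)/√(m(1−m)/s) ≈ z_{0.05} = -1.64, so s ≈ 0.14·0.86·(-1.64)²/(0.069−0.14)² = 64.6.
At s = 64.6: P(θ<0.069) ≈ 0.029. Adjusting to match 0.05 gives s ≈ 49.97.
So α = 0.14·49.97 ≈ 7.00, β = 0.86·49.97 ≈ 42.97.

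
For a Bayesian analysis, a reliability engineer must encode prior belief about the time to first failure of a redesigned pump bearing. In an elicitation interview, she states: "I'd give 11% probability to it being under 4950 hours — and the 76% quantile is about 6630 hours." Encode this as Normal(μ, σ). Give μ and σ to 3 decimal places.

The p-quantile of Normal(μ,σ) is μ + z_p·σ, with z_{0.11} = -1.227 and z_{0.76} = 0.7063.
Eliminate σ: μ = (z₂·x₁ − z₁·x₂)/(z₂ − z₁) = (0.7063·4950 − (-1.227)·6630)/1.933 = 6016.088.
Then σ = (x₂ − x₁)/(z₂ − z₁) = (6630 − 4950)/1.933 = 869.191.

μ = 6016.088, σ = 869.191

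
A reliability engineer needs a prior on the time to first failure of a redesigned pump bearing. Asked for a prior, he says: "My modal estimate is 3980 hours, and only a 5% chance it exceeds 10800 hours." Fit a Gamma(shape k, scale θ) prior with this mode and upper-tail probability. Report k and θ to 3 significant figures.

Gamma(k,θ) with k>1 has mode (k−1)θ, so θ = 3980/(k−1).
Need P(X < 10800) = 0.95 with θ tied to k this way. Start at k = 2, θ = 3980: P(X<10800) ≈ 0.754.
Too low — raise k to concentrate. Iterating converges to k ≈ 3.7.
Then θ = 3980/(3.7−1) ≈ 1480.

k ≈ 3.7, θ ≈ 1480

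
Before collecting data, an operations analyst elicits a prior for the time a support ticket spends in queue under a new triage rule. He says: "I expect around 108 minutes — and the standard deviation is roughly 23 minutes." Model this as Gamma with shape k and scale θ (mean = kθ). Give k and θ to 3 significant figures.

k ≈ 22, θ ≈ 4.9

For Gamma(k, scale θ): mean = kθ, variance = kθ², so CV = 1/√k.
CV = SD/mean = 23/108 = 0.213, hence k = 1/CV² = 22.
Then θ = mean/k = 108/22 = 4.9.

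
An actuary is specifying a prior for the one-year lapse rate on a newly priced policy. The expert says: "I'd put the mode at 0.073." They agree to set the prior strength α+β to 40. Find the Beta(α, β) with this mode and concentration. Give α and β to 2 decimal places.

For α,β > 1 the Beta mode is (α−1)/(α+β−2). With α+β = 40, the mode is (α−1)/38.
Set (α−1)/38 = 0.073 → α = 1 + 0.073·38 = 3.77.
β = 40 − α = 36.23.

α = 3.77, β = 36.23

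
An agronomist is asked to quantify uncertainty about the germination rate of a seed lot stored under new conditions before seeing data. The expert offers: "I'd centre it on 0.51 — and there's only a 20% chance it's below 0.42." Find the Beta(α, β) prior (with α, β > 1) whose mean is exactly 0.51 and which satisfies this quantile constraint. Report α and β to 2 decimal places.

α ≈ 11.19, β ≈ 10.75

With mean 0.51 fixed, write α = 0.51s, β = 0.49s where s = α+β.
Need P(θ < 0.42) = 0.2 under Beta(0.51s, 0.49s). Normal approximation: (q−m)/√(m(1−m)/s) ≈ z_{0.2} = -0.842, so s ≈ 0.51·0.49·(-0.842)²/(0.42−0.51)² = 21.9.
At s = 21.9: P(θ<0.42) ≈ 0.201. Adjusting to match 0.2 gives s ≈ 21.95.
So α = 0.51·21.95 ≈ 11.19, β = 0.49·21.95 ≈ 10.75.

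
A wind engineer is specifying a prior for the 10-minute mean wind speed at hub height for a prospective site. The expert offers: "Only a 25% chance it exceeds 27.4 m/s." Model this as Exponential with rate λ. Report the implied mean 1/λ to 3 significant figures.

mean ≈ 19.8 m/s

P(T > 27.4) = e^(−λ·27.4) = 0.25, so λ = −ln(0.25)/27.4 = 0.0506.
Mean = 1/λ = 19.8 m/s.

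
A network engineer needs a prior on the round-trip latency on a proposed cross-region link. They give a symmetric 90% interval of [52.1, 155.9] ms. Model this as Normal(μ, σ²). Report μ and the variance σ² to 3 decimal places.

μ = 104.000, σ² = 995.589

A symmetric 90% interval runs μ ± z·σ with z = 1.645.
Half-width = 51.9, so σ = 51.9/1.645 = 31.5530 and σ² = 995.589.
μ is the interval midpoint, 104.000.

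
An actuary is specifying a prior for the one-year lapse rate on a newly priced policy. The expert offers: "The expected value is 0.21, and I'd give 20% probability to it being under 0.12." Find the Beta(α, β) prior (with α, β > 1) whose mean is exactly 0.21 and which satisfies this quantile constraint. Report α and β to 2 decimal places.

α ≈ 3.15, β ≈ 11.86

With mean 0.21 fixed, write α = 0.21s, β = 0.79s where s = α+β.
Need P(θ < 0.12) = 0.2 under Beta(0.21s, 0.79s). Normal approximation: (q−m)/√(m(1−m)/s) ≈ z_{0.2} = -0.842, so s ≈ 0.21·0.79·(-0.842)²/(0.12−0.21)² = 14.5.
At s = 14.5: P(θ<0.12) ≈ 0.205. Adjusting to match 0.2 gives s ≈ 15.01.
So α = 0.21·15.01 ≈ 3.15, β = 0.79·15.01 ≈ 11.86.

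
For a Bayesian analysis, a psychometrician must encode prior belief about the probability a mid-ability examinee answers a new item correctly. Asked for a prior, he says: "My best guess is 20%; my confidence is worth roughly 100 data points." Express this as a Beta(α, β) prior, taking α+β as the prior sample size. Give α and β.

α = 20, β = 80

Under the effective-sample-size interpretation, Beta(α, β) has prior mean α/(α+β) and prior sample size α+β.
So α+β = 100 and α/(α+β) = 0.2, giving α = 0.2·100 = 20 and β = 100 − 20 = 80.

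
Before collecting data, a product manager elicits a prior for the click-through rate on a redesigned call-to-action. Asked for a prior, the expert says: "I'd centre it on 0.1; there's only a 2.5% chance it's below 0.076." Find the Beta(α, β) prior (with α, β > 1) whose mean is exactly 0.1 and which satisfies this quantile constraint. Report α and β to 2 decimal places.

With mean 0.1 fixed, write α = 0.1s, β = 0.9s where s = α+β.
Need P(θ < 0.076) = 0.025 under Beta(0.1s, 0.9s). Normal approximation: (q−m)/√(m(1−m)/s) ≈ z_{0.025} = -1.96, so s ≈ 0.1·0.9·(-1.96)²/(0.076−0.1)² = 600.2.
At s = 600.2: P(θ<0.076) ≈ 0.018. Adjusting to match 0.025 gives s ≈ 532.27.
So α = 0.1·532.27 ≈ 53.23, β = 0.9·532.27 ≈ 479.05.

α ≈ 53.23, β ≈ 479.05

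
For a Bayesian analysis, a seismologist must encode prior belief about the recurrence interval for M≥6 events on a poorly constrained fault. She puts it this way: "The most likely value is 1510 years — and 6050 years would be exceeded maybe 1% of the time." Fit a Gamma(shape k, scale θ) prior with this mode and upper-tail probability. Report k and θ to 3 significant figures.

Gamma(k,θ) with k>1 has mode (k−1)θ, so θ = 1510/(k−1).
Need P(X < 6050) = 0.99 with θ tied to k this way. Start at k = 2, θ = 1510: P(X<6050) ≈ 0.909.
Too low — raise k to concentrate. Iterating converges to k ≈ 3.17.
Then θ = 1510/(3.17−1) ≈ 696.

k ≈ 3.17, θ ≈ 696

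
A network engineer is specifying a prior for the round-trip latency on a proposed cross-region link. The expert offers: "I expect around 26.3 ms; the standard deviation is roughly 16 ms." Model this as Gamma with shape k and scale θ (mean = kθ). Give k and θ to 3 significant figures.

For Gamma(k, scale θ): mean = kθ, variance = kθ², so CV = 1/√k.
CV = SD/mean = 16/26.3 = 0.6084, hence k = 1/CV² = 2.7.
Then θ = mean/k = 26.3/2.7 = 9.73.

k ≈ 2.7, θ ≈ 9.73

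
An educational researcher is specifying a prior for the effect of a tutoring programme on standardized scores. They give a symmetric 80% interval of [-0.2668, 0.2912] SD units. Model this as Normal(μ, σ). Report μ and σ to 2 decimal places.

μ = 0.01, σ = 0.22

A symmetric 80% interval runs μ ± z·σ with z = 1.282.
Half-width = 0.279, so σ = 0.279/1.282 = 0.22.
μ is the interval midpoint, 0.01.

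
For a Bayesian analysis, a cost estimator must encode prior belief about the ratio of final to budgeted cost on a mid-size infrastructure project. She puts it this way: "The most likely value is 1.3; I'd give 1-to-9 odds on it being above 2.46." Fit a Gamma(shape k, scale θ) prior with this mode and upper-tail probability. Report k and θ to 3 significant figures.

k ≈ 5.7, θ ≈ 0.277

Gamma(k,θ) with k>1 has mode (k−1)θ, so θ = 1.3/(k−1).
Need P(X < 2.46) = 0.9 with θ tied to k this way. Start at k = 2, θ = 1.3: P(X<2.46) ≈ 0.564.
Too low — raise k to concentrate. Iterating converges to k ≈ 5.7.
Then θ = 1.3/(5.7−1) ≈ 0.277.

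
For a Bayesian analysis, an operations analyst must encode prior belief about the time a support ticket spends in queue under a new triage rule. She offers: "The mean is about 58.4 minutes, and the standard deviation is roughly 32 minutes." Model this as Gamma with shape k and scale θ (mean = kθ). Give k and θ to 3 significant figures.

For Gamma(k, scale θ): mean = kθ, variance = kθ², so CV = 1/√k.
CV = SD/mean = 32/58.4 = 0.5479, hence k = 1/CV² = 3.33.
Then θ = mean/k = 58.4/3.33 = 17.5.

k ≈ 3.33, θ ≈ 17.5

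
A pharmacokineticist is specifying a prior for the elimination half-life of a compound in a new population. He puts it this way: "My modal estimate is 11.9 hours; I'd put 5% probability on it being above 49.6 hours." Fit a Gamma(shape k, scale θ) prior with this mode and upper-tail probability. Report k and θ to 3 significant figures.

k ≈ 2.22, θ ≈ 9.72

Gamma(k,θ) with k>1 has mode (k−1)θ, so θ = 11.9/(k−1).
Need P(X < 49.6) = 0.95 with θ tied to k this way. Start at k = 2, θ = 11.9: P(X<49.6) ≈ 0.920.
Too low — raise k to concentrate. Iterating converges to k ≈ 2.22.
Then θ = 11.9/(2.22−1) ≈ 9.72.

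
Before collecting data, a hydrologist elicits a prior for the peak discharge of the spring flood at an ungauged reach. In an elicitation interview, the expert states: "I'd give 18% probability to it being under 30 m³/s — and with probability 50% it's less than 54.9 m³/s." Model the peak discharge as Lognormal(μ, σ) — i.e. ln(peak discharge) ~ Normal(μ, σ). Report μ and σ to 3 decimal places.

If T ~ Lognormal(μ,σ) then ln T ~ Normal(μ,σ), so the p-quantile of ln T is μ + z_p·σ.
ln(30) = 3.401 and ln(54.9) = 4.006; z_{0.18} = -0.9154, z_{0.5} = 0.
σ = (4.006 − 3.401)/(0 − (-0.9154)) = 0.660.
μ = 3.401 − (-0.9154)·0.660 = 4.006.

μ ≈ 4.006, σ ≈ 0.660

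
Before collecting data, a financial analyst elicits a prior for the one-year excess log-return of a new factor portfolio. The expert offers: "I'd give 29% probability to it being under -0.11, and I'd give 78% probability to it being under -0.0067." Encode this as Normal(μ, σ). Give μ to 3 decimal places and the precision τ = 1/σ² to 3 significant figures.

μ = -0.067, τ = 165

For Normal(μ,σ), the p-quantile is μ + z_p·σ. Here z_{0.29} = -0.5534, z_{0.78} = 0.7722.
So -0.11 = μ − 0.5534σ and -0.0067 = μ + 0.7722σ.
Subtracting: σ = (-0.0067 − -0.11)/(0.7722 − (-0.5534)) = 0.078.
Then μ = -0.11 − (-0.5534)·0.078 = -0.067.
Precision τ = 1/σ² = 1/0.07793² = 165.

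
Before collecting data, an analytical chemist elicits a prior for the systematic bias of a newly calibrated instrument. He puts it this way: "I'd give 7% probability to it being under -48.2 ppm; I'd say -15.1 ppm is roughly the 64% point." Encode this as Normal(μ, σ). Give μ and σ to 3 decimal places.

μ = -21.569, σ = 18.046

For Normal(μ,σ), the p-quantile is μ + z_p·σ. Here z_{0.07} = -1.476, z_{0.64} = 0.3585.
So -48.2 = μ − 1.476σ and -15.1 = μ + 0.3585σ.
Subtracting: σ = (-15.1 − -48.2)/(0.3585 − (-1.476)) = 18.046.
Then μ = -48.2 − (-1.476)·18.046 = -21.569.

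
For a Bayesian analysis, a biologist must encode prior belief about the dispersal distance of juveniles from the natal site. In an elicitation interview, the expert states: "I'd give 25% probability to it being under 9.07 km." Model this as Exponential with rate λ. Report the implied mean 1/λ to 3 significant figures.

mean ≈ 31.5 km

P(T < 9.07) = 1 − e^(−λ·9.07) = 0.25, so λ = −ln(1−0.25)/9.07 = −ln(0.75)/9.07 = 0.0317.
Mean = 1/λ = 31.5 km.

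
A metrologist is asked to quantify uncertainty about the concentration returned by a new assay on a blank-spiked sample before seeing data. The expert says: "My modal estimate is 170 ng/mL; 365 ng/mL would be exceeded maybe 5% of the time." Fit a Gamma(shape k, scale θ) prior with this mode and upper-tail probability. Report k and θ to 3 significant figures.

k ≈ 5.72, θ ≈ 36

Gamma(k,θ) with k>1 has mode (k−1)θ, so θ = 170/(k−1).
Need P(X < 365) = 0.95 with θ tied to k this way. Start at k = 2, θ = 170: P(X<365) ≈ 0.632.
Too low — raise k to concentrate. Iterating converges to k ≈ 5.72.
Then θ = 170/(5.72−1) ≈ 36.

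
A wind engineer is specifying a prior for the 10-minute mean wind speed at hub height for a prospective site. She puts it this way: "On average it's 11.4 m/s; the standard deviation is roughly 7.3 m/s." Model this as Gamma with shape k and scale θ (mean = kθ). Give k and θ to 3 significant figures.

For Gamma(k, scale θ): mean = kθ, variance = kθ², so CV = 1/√k.
CV = SD/mean = 7.3/11.4 = 0.6404, hence k = 1/CV² = 2.44.
Then θ = mean/k = 11.4/2.44 = 4.67.

k ≈ 2.44, θ ≈ 4.67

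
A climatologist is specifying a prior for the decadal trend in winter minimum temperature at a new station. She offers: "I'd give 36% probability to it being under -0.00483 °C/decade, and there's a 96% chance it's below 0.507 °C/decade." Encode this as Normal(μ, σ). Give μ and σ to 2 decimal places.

μ = 0.08, σ = 0.24

For Normal(μ,σ), the p-quantile is μ + z_p·σ. Here z_{0.36} = -0.3585, z_{0.96} = 1.751.
So -0.00483 = μ − 0.3585σ and 0.507 = μ + 1.751σ.
Subtracting: σ = (0.507 − -0.00483)/(1.751 − (-0.3585)) = 0.24.
Then μ = -0.00483 − (-0.3585)·0.24 = 0.08.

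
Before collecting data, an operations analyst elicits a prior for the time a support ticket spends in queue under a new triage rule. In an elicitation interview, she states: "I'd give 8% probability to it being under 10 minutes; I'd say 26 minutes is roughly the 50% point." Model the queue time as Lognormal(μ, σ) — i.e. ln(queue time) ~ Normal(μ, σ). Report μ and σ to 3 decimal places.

If T ~ Lognormal(μ,σ) then ln T ~ Normal(μ,σ), so the p-quantile of ln T is μ + z_p·σ.
ln(10) = 2.303 and ln(26) = 3.258; z_{0.08} = -1.405, z_{0.5} = 0.
σ = (3.258 − 2.303)/(0 − (-1.405)) = 0.680.
μ = 2.303 − (-1.405)·0.680 = 3.258.

μ ≈ 3.258, σ ≈ 0.680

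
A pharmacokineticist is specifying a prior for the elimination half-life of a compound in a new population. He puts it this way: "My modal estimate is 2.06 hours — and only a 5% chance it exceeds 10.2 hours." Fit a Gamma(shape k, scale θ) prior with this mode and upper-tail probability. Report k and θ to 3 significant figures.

k ≈ 1.94, θ ≈ 2.2

Gamma(k,θ) with k>1 has mode (k−1)θ, so θ = 2.06/(k−1).
Need P(X < 10.2) = 0.95 with θ tied to k this way. Start at k = 2, θ = 2.06: P(X<10.2) ≈ 0.958.
Too high — lower k to spread out. Iterating converges to k ≈ 1.94.
Then θ = 2.06/(1.94−1) ≈ 2.2.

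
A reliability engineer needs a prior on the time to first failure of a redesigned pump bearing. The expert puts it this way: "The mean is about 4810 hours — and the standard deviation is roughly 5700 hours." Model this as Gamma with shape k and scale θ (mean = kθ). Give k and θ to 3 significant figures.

k ≈ 0.712, θ ≈ 6750

For Gamma(k, scale θ): mean = kθ, variance = kθ², so CV = 1/√k.
CV = SD/mean = 5700/4810 = 1.185, hence k = 1/CV² = 0.712.
Then θ = mean/k = 4810/0.712 = 6750.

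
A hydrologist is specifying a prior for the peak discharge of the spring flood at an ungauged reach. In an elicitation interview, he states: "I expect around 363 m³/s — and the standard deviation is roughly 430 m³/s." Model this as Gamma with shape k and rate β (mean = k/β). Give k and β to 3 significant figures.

k ≈ 0.713, β ≈ 0.00196

For Gamma(k, rate β): mean = k/β, variance = k/β², so CV = 1/√k.
CV = SD/mean = 430/363 = 1.185, hence k = 1/CV² = 0.713.
Then β = k/mean = 0.713/363 = 0.00196.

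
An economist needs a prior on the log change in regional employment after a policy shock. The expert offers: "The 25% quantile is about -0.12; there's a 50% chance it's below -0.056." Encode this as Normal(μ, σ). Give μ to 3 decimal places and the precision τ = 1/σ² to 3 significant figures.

For Normal(μ,σ), the p-quantile is μ + z_p·σ. Here z_{0.25} = -0.6745, z_{0.5} = 0.
So -0.12 = μ − 0.6745σ and -0.056 = μ + 0σ.
Subtracting: σ = (-0.056 − -0.12)/(0 − (-0.6745)) = 0.095.
Then μ = -0.12 − (-0.6745)·0.095 = -0.056.
Precision τ = 1/σ² = 1/0.09489² = 111.

μ = -0.056, τ = 111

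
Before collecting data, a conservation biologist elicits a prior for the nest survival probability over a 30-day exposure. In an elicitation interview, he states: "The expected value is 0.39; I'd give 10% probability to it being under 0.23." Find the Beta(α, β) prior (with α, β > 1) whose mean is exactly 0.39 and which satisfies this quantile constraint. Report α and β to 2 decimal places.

α ≈ 5.53, β ≈ 8.64

With mean 0.39 fixed, write α = 0.39s, β = 0.61s where s = α+β.
Need P(θ < 0.23) = 0.1 under Beta(0.39s, 0.61s). Normal approximation: (q−m)/√(m(1−m)/s) ≈ z_{0.1} = -1.28, so s ≈ 0.39·0.61·(-1.28)²/(0.23−0.39)² = 15.3.
At s = 15.3: P(θ<0.23) ≈ 0.091. Adjusting to match 0.1 gives s ≈ 14.17.
So α = 0.39·14.17 ≈ 5.53, β = 0.61·14.17 ≈ 8.64.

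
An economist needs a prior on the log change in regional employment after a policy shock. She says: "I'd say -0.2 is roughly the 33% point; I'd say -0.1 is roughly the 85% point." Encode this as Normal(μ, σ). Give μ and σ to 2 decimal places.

The p-quantile of Normal(μ,σ) is μ + z_p·σ, with z_{0.33} = -0.4399 and z_{0.85} = 1.036.
Eliminate σ: μ = (z₂·x₁ − z₁·x₂)/(z₂ − z₁) = (1.036·-0.2 − (-0.4399)·-0.1)/1.476 = -0.17.
Then σ = (x₂ − x₁)/(z₂ − z₁) = (-0.1 − -0.2)/1.476 = 0.07.

μ = -0.17, σ = 0.07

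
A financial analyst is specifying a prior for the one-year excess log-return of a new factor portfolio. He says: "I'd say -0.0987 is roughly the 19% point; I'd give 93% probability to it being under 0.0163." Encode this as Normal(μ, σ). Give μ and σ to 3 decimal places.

μ = -0.056, σ = 0.049

For Normal(μ,σ), the p-quantile is μ + z_p·σ. Here z_{0.19} = -0.8779, z_{0.93} = 1.476.
So -0.0987 = μ − 0.8779σ and 0.0163 = μ + 1.476σ.
Subtracting: σ = (0.0163 − -0.0987)/(1.476 − (-0.8779)) = 0.049.
Then μ = -0.0987 − (-0.8779)·0.049 = -0.056.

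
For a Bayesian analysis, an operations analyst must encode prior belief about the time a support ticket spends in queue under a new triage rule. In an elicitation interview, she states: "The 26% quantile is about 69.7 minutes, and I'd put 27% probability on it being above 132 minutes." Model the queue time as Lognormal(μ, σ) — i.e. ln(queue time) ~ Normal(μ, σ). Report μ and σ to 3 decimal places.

If T ~ Lognormal(μ,σ) then ln T ~ Normal(μ,σ), so the p-quantile of ln T is μ + z_p·σ.
ln(69.7) = 4.244 and ln(132) = 4.883; z_{0.26} = -0.6433, z_{0.73} = 0.6128.
σ = (4.883 − 4.244)/(0.6128 − (-0.6433)) = 0.508.
μ = 4.244 − (-0.6433)·0.508 = 4.571.

μ ≈ 4.571, σ ≈ 0.508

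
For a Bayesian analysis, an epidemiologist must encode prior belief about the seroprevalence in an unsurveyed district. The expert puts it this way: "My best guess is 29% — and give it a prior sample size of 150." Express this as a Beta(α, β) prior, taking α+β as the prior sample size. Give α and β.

α = 43.5, β = 106.5

Under the effective-sample-size interpretation, Beta(α, β) has prior mean α/(α+β) and prior sample size α+β.
So α+β = 150 and α/(α+β) = 0.29, giving α = 0.29·150 = 43.5 and β = 150 − 43.5 = 106.5.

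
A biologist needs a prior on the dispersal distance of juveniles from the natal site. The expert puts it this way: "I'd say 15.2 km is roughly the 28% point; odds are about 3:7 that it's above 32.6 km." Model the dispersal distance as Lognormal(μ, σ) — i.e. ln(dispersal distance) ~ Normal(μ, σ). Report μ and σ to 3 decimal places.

μ ≈ 3.123, σ ≈ 0.689

If T ~ Lognormal(μ,σ) then ln T ~ Normal(μ,σ), so the p-quantile of ln T is μ + z_p·σ.
ln(15.2) = 2.721 and ln(32.6) = 3.484; z_{0.28} = -0.5828, z_{0.7} = 0.5244.
σ = (3.484 − 2.721)/(0.5244 − (-0.5828)) = 0.689.
μ = 2.721 − (-0.5828)·0.689 = 3.123.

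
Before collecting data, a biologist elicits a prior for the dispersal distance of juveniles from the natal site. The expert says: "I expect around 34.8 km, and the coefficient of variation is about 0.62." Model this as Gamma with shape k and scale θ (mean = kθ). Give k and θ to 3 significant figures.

For Gamma(k, scale θ): mean = kθ, variance = kθ², so CV = 1/√k.
CV = 0.62, hence k = 1/CV² = 2.6.
Then θ = mean/k = 34.8/2.6 = 13.4.

k ≈ 2.6, θ ≈ 13.4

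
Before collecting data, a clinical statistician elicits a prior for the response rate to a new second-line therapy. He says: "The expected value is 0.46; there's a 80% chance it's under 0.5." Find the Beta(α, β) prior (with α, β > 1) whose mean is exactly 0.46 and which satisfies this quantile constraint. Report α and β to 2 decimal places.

With mean 0.46 fixed, write α = 0.46s, β = 0.54s where s = α+β.
Need P(θ < 0.5) = 0.8 under Beta(0.46s, 0.54s). Normal approximation: (q−m)/√(m(1−m)/s) ≈ z_{0.8} = 0.842, so s ≈ 0.46·0.54·(0.842)²/(0.5−0.46)² = 110.0.
At s = 110.0: P(θ<0.5) ≈ 0.800. Adjusting to match 0.8 gives s ≈ 109.72.
So α = 0.46·109.72 ≈ 50.47, β = 0.54·109.72 ≈ 59.25.

α ≈ 50.47, β ≈ 59.25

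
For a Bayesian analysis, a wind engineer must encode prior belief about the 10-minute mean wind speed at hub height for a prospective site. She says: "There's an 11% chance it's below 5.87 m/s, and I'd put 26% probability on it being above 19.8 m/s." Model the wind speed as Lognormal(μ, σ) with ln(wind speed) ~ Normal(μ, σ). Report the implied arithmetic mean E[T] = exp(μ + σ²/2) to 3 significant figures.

E[T] ≈ 16.1 m/s

If T ~ Lognormal(μ,σ) then ln T ~ Normal(μ,σ), so the p-quantile of ln T is μ + z_p·σ.
ln(5.87) = 1.77 and ln(19.8) = 2.986; z_{0.11} = -1.227, z_{0.74} = 0.6433.
σ = (2.986 − 1.77)/(0.6433 − (-1.227)) = 0.650.
μ = 1.77 − (-1.227)·0.650 = 2.567.
E[T] = exp(μ + σ²/2) = exp(2.567 + 0.2114) = 16.1 m/s.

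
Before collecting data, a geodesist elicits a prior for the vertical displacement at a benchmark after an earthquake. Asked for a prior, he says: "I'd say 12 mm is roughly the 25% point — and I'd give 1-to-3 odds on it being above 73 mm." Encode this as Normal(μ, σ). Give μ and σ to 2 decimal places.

The p-quantile of Normal(μ,σ) is μ + z_p·σ, with z_{0.25} = -0.6745 and z_{0.75} = 0.6745.
Eliminate σ: μ = (z₂·x₁ − z₁·x₂)/(z₂ − z₁) = (0.6745·12 − (-0.6745)·73)/1.349 = 42.50.
Then σ = (x₂ − x₁)/(z₂ − z₁) = (73 − 12)/1.349 = 45.22.

μ = 42.50, σ = 45.22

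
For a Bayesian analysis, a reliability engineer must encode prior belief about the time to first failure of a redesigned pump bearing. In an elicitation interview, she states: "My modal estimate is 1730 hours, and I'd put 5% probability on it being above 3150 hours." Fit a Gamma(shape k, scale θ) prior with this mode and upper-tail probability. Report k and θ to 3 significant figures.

k ≈ 8.76, θ ≈ 223

Gamma(k,θ) with k>1 has mode (k−1)θ, so θ = 1730/(k−1).
Need P(X < 3150) = 0.95 with θ tied to k this way. Start at k = 2, θ = 1730: P(X<3150) ≈ 0.543.
Too low — raise k to concentrate. Iterating converges to k ≈ 8.76.
Then θ = 1730/(8.76−1) ≈ 223.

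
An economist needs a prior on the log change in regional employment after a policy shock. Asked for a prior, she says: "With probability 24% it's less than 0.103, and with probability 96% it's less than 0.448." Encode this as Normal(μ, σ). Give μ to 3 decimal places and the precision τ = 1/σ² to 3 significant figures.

μ = 0.202, τ = 50.7

For Normal(μ,σ), the p-quantile is μ + z_p·σ. Here z_{0.24} = -0.7063, z_{0.96} = 1.751.
So 0.103 = μ − 0.7063σ and 0.448 = μ + 1.751σ.
Subtracting: σ = (0.448 − 0.103)/(1.751 − (-0.7063)) = 0.140.
Then μ = 0.103 − (-0.7063)·0.140 = 0.202.
Precision τ = 1/σ² = 1/0.1404² = 50.7.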